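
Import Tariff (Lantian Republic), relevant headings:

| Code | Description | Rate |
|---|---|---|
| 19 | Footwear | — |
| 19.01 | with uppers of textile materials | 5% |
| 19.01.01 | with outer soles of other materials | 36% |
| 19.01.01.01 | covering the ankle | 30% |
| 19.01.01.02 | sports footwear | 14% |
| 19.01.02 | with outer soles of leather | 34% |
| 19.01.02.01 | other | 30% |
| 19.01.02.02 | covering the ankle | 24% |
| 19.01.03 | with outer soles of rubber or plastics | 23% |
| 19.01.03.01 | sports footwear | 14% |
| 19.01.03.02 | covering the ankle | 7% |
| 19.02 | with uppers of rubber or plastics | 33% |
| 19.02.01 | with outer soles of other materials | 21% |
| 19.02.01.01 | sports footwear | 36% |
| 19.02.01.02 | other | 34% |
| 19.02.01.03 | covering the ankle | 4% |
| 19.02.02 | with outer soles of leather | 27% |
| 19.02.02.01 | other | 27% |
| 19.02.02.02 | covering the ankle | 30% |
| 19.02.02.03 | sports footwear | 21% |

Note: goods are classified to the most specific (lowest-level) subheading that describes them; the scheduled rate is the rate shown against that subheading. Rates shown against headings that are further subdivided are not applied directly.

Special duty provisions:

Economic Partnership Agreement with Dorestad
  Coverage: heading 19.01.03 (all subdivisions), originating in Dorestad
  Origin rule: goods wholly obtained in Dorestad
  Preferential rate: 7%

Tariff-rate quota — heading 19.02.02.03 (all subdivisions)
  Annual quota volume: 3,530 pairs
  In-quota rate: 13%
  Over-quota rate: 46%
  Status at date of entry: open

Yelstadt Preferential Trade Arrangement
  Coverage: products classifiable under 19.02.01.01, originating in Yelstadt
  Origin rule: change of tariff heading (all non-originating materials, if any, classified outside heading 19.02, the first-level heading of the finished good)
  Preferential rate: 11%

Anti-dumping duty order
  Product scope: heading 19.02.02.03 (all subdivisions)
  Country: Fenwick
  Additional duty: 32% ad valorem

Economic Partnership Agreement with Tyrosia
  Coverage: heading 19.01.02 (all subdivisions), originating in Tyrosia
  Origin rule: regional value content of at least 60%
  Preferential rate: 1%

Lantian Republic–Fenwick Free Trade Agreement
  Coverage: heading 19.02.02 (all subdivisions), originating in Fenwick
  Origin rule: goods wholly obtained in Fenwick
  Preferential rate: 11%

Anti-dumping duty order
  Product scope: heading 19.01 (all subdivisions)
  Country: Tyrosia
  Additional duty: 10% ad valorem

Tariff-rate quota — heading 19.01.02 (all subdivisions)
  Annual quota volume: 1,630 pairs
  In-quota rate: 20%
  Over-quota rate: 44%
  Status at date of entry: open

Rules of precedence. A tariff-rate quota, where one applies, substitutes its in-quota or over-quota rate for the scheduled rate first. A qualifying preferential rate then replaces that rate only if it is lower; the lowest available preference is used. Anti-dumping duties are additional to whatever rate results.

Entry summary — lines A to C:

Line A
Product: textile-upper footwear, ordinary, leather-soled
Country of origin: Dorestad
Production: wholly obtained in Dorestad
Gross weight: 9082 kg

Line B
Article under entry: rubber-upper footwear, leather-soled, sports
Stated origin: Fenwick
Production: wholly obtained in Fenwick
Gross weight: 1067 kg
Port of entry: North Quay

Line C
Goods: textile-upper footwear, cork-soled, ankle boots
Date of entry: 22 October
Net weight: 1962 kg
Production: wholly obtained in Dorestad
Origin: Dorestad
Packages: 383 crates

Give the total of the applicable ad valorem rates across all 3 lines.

Line A: textile-upper → 19.01; leather-soled → 19.01.02; ordinary → 19.01.02.01. Scheduled 30%. quota on 19.01.02 open → in-quota 20%; Dorestad agreement on 19.01.03: 19.01.02.01 not covered. → 20%.
Line B: rubber-upper → 19.02; leather-soled → 19.02.02; sports → 19.02.02.03. Scheduled 21%. quota on 19.02.02.03 open → in-quota 13%; Fenwick agreement on 19.02.02: wholly obtained → 11% available; preferential 11%; anti-dumping (Fenwick, 19.02.02.03): +32%; total 11% + 32% = 43%. → 43%.
Line C: textile-upper → 19.01; cork-soled → 19.01.01; ankle boots → 19.01.01.01. Scheduled 30%. Dorestad agreement on 19.01.03: 19.01.01.01 not covered. → 30%.
Sum: 20% + 43% + 30% = 93%.

93%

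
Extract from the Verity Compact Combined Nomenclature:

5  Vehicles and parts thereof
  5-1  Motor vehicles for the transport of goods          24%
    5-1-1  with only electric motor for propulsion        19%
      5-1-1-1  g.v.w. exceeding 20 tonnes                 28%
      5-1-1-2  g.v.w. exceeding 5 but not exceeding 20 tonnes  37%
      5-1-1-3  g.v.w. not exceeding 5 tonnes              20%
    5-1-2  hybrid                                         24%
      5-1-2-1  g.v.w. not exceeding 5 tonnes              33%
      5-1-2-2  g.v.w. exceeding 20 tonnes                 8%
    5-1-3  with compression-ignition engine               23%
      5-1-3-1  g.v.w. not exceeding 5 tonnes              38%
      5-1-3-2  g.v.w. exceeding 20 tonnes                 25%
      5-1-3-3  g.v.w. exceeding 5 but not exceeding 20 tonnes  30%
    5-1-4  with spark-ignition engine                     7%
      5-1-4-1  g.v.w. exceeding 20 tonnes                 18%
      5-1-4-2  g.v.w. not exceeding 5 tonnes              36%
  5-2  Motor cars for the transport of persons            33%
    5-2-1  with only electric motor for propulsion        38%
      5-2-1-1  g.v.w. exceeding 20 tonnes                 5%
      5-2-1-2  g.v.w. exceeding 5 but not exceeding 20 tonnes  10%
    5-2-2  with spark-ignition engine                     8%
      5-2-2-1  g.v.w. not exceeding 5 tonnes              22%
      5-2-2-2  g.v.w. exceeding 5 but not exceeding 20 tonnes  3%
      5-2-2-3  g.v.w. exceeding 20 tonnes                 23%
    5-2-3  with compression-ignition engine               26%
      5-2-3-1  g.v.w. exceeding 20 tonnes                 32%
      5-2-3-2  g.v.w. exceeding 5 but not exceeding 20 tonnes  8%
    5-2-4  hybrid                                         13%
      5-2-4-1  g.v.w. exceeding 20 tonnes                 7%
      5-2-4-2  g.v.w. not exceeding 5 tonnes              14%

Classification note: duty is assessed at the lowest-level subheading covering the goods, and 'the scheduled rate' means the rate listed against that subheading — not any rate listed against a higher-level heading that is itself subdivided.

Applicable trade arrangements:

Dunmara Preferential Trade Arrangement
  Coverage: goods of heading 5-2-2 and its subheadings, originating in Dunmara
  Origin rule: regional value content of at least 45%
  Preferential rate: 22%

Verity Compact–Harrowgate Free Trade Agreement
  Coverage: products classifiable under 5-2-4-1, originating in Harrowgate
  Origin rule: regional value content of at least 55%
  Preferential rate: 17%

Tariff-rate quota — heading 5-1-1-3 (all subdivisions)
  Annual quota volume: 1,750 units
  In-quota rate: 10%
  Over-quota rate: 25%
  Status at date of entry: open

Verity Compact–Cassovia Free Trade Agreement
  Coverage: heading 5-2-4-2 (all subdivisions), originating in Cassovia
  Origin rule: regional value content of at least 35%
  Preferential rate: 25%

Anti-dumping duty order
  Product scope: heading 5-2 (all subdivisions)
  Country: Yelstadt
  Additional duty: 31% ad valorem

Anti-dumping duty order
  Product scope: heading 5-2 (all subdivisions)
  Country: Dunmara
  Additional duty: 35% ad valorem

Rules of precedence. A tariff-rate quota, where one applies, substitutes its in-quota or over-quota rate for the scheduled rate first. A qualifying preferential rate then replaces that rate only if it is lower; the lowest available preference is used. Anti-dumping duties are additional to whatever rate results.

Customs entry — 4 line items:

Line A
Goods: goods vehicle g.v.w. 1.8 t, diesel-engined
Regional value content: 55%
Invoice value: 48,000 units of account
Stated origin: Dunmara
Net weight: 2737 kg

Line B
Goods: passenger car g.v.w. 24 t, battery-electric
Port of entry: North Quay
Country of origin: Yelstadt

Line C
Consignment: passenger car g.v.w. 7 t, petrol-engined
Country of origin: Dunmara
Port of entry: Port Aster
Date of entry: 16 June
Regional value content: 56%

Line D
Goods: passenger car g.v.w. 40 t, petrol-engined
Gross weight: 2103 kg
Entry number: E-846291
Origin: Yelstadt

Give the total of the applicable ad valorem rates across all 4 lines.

Line A: goods vehicle → 5-1; diesel-engined → 5-1-3; g.v.w. 1.8 t → 5-1-3-1. Scheduled 38%. Dunmara agreement on 5-2-2: 5-1-3-1 not covered. → 38%.
Line B: passenger car → 5-2; battery-electric → 5-2-1; g.v.w. 24 t → 5-2-1-1. Scheduled 5%. anti-dumping (Yelstadt, 5-2): +31%; total 5% + 31% = 36%. → 36%.
Line C: passenger car → 5-2; petrol-engined → 5-2-2; g.v.w. 7 t → 5-2-2-2. Scheduled 3%. Dunmara agreement on 5-2-2: RVC ≥ 45% → 22% available; preference 22% not lower than 3% → no reduction; anti-dumping (Dunmara, 5-2): +35%; total 3% + 35% = 38%. → 38%.
Line D: passenger car → 5-2; petrol-engined → 5-2-2; g.v.w. 40 t → 5-2-2-3. Scheduled 23%. anti-dumping (Yelstadt, 5-2): +31%; total 23% + 31% = 54%. → 54%.
Sum: 38% + 36% + 38% + 54% = 166%.

166%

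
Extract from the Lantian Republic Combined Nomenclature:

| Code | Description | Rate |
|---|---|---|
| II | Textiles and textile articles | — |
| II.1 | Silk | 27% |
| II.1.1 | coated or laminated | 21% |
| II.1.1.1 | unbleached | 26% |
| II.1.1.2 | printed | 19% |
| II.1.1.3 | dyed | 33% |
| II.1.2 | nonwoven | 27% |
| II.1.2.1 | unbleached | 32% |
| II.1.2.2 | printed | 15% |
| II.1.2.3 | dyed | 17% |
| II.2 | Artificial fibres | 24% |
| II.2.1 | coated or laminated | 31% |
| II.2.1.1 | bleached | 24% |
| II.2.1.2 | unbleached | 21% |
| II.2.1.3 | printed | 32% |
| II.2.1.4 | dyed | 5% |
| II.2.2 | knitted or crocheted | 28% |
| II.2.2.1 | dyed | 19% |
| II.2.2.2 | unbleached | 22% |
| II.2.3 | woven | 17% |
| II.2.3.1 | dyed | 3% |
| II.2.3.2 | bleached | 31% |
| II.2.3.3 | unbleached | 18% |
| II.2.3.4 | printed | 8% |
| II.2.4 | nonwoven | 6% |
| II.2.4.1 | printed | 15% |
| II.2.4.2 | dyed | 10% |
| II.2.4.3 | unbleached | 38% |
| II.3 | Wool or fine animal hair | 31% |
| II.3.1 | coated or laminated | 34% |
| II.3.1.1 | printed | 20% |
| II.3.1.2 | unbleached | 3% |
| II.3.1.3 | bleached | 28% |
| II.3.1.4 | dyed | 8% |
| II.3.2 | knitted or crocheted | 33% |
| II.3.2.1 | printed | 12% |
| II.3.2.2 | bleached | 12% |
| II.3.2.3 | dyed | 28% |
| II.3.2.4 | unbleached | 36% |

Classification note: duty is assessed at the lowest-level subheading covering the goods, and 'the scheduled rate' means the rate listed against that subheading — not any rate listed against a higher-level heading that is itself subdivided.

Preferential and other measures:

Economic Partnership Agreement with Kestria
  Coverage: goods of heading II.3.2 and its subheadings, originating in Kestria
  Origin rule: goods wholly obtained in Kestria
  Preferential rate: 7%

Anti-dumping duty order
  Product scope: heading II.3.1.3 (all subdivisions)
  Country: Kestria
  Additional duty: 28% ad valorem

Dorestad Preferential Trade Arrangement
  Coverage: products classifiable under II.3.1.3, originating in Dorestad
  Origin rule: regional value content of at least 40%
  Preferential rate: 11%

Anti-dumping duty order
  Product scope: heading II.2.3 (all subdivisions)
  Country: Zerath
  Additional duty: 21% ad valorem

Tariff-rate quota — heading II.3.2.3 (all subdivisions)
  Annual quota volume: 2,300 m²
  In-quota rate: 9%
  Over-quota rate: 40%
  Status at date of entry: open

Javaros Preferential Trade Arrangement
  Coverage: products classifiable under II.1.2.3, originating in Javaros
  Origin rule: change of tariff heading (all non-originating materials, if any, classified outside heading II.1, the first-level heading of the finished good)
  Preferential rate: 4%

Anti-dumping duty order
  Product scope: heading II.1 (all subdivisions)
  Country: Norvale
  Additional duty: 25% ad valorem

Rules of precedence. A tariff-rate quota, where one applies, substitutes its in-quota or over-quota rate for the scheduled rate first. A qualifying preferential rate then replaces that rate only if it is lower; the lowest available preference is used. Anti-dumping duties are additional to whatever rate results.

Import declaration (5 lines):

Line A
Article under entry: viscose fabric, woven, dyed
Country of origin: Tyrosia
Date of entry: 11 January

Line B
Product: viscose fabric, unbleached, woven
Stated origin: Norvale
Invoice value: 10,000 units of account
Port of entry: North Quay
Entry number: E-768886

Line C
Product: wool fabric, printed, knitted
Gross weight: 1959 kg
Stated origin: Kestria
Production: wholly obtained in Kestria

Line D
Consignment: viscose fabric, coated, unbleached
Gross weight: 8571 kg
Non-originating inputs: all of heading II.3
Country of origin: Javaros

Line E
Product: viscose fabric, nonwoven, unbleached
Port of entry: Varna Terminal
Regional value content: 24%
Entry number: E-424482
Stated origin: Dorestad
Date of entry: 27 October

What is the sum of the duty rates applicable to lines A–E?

Line A: viscose → II.2; woven → II.2.3; dyed → II.2.3.1. Scheduled 3%. No special measure applies. → 3%.
Line B: viscose → II.2; woven → II.2.3; unbleached → II.2.3.3. Scheduled 18%. No special measure applies. → 18%.
Line C: wool → II.3; knitted → II.3.2; printed → II.3.2.1. Scheduled 12%. Kestria agreement on II.3.2: wholly obtained → 7% available; preferential 7%. → 7%.
Line D: viscose → II.2; coated → II.2.1; unbleached → II.2.1.2. Scheduled 21%. Javaros agreement on II.1.2.3: II.2.1.2 not covered. → 21%.
Line E: viscose → II.2; nonwoven → II.2.4; unbleached → II.2.4.3. Scheduled 38%. Dorestad agreement on II.3.1.3: II.2.4.3 not covered. → 38%.
Sum: 3% + 18% + 7% + 21% + 38% = 87%.

87%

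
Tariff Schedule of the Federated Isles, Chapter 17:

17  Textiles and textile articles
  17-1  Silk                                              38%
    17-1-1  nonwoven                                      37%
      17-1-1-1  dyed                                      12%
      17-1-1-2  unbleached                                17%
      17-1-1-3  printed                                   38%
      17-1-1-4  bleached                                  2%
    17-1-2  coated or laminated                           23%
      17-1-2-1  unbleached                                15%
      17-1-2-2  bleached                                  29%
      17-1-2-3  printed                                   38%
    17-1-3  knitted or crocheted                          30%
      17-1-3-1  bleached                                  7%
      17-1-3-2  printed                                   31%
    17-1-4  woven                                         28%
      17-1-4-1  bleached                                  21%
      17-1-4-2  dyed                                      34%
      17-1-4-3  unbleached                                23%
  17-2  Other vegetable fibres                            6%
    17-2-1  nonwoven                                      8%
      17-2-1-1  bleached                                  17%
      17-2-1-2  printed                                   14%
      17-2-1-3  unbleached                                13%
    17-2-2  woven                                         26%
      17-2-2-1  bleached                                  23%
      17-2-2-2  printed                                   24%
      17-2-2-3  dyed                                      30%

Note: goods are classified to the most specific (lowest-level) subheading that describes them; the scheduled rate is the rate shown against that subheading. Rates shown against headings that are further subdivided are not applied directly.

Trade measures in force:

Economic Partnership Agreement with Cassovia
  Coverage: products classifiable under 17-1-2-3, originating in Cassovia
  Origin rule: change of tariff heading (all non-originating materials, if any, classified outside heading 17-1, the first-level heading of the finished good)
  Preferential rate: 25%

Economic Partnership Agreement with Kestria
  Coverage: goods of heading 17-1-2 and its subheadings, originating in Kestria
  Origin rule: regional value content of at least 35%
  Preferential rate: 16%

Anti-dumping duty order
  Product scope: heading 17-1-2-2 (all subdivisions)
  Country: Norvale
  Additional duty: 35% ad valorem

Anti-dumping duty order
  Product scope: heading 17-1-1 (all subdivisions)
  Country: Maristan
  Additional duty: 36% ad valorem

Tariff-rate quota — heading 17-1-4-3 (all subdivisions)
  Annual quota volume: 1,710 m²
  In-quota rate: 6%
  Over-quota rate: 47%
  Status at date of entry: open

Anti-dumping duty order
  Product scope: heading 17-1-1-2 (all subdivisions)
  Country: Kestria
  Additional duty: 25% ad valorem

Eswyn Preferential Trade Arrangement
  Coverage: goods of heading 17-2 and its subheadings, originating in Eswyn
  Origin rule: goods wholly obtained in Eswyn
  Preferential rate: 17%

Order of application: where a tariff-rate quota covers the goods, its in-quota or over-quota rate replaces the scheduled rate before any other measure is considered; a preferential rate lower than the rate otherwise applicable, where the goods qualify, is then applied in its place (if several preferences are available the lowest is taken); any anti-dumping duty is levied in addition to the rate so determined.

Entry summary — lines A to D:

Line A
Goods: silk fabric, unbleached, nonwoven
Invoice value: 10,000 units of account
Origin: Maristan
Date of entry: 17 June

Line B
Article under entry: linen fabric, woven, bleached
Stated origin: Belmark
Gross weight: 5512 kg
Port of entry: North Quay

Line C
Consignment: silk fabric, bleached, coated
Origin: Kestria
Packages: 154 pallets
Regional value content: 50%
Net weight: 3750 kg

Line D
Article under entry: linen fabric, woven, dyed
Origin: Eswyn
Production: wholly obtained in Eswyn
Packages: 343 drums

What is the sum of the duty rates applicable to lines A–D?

Line A: silk → 17-1; nonwoven → 17-1-1; unbleached → 17-1-1-2. Scheduled 17%. anti-dumping (Maristan, 17-1-1): +36%; total 17% + 36% = 53%. → 53%.
Line B: linen → 17-2; woven → 17-2-2; bleached → 17-2-2-1. Scheduled 23%. No special measure applies. → 23%.
Line C: silk → 17-1; coated → 17-1-2; bleached → 17-1-2-2. Scheduled 29%. Kestria agreement on 17-1-2: RVC ≥ 35% → 16% available; preferential 16%. → 16%.
Line D: linen → 17-2; woven → 17-2-2; dyed → 17-2-2-3. Scheduled 30%. Eswyn agreement on 17-2: wholly obtained → 17% available; preferential 17%. → 17%.
Sum: 53% + 23% + 16% + 17% = 109%.

109%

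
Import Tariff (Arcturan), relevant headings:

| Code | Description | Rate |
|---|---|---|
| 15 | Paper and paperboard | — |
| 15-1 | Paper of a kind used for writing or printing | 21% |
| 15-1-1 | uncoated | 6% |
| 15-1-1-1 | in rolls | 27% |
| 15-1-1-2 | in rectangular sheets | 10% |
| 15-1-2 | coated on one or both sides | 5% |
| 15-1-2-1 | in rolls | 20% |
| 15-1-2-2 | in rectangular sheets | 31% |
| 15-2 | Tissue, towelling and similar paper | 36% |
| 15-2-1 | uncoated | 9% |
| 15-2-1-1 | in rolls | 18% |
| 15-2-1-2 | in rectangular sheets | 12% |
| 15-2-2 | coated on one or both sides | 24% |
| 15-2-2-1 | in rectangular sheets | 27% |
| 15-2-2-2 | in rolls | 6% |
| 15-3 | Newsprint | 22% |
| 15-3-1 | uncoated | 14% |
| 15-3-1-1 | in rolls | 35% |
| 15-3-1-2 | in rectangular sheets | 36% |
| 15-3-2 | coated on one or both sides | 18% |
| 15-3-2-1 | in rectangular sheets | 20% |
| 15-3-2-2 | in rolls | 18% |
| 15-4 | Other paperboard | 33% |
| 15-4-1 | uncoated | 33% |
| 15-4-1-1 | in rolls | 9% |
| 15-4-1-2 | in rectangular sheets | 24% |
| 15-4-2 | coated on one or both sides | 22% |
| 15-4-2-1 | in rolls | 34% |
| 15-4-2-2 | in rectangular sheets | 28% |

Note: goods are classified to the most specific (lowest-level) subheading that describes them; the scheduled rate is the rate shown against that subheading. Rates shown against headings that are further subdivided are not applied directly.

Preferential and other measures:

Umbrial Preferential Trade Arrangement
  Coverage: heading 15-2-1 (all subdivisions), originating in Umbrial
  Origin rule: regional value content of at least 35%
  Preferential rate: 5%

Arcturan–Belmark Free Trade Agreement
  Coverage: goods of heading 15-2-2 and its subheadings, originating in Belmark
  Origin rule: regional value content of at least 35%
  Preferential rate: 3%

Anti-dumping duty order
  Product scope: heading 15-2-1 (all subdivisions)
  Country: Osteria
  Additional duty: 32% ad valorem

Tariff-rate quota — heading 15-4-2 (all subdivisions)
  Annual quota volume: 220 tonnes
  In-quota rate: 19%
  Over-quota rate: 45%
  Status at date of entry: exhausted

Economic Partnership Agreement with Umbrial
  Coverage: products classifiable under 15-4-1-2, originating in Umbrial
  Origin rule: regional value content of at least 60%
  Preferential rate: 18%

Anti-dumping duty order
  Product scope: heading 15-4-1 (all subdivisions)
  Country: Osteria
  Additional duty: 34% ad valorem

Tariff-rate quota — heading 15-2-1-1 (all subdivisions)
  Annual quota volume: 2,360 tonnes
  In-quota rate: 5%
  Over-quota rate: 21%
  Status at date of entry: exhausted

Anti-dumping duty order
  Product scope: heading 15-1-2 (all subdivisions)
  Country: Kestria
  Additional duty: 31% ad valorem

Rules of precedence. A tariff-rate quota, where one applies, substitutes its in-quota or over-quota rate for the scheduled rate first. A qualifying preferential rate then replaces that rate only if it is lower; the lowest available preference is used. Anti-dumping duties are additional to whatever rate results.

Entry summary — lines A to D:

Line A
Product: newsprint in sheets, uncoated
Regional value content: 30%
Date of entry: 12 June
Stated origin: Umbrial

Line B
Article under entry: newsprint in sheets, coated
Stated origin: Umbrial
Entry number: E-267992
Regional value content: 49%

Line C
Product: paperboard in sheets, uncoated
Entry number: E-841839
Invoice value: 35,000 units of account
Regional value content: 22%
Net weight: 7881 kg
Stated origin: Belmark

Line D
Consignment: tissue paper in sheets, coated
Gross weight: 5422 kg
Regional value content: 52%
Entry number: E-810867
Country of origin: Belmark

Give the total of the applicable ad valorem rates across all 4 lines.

Line A: newsprint → 15-3; uncoated → 15-3-1; in sheets → 15-3-1-2. Scheduled 36%. Umbrial agreement on 15-2-1: 15-3-1-2 not covered; Umbrial agreement on 15-4-1-2: 15-3-1-2 not covered. → 36%.
Line B: newsprint → 15-3; coated → 15-3-2; in sheets → 15-3-2-1. Scheduled 20%. Umbrial agreement on 15-2-1: 15-3-2-1 not covered; Umbrial agreement on 15-4-1-2: 15-3-2-1 not covered. → 20%.
Line C: paperboard → 15-4; uncoated → 15-4-1; in sheets → 15-4-1-2. Scheduled 24%. Belmark agreement on 15-2-2: 15-4-1-2 not covered. → 24%.
Line D: tissue paper → 15-2; coated → 15-2-2; in sheets → 15-2-2-1. Scheduled 27%. Belmark agreement on 15-2-2: RVC ≥ 35% → 3% available; preferential 3%. → 3%.
Sum: 36% + 20% + 24% + 3% = 83%.

83%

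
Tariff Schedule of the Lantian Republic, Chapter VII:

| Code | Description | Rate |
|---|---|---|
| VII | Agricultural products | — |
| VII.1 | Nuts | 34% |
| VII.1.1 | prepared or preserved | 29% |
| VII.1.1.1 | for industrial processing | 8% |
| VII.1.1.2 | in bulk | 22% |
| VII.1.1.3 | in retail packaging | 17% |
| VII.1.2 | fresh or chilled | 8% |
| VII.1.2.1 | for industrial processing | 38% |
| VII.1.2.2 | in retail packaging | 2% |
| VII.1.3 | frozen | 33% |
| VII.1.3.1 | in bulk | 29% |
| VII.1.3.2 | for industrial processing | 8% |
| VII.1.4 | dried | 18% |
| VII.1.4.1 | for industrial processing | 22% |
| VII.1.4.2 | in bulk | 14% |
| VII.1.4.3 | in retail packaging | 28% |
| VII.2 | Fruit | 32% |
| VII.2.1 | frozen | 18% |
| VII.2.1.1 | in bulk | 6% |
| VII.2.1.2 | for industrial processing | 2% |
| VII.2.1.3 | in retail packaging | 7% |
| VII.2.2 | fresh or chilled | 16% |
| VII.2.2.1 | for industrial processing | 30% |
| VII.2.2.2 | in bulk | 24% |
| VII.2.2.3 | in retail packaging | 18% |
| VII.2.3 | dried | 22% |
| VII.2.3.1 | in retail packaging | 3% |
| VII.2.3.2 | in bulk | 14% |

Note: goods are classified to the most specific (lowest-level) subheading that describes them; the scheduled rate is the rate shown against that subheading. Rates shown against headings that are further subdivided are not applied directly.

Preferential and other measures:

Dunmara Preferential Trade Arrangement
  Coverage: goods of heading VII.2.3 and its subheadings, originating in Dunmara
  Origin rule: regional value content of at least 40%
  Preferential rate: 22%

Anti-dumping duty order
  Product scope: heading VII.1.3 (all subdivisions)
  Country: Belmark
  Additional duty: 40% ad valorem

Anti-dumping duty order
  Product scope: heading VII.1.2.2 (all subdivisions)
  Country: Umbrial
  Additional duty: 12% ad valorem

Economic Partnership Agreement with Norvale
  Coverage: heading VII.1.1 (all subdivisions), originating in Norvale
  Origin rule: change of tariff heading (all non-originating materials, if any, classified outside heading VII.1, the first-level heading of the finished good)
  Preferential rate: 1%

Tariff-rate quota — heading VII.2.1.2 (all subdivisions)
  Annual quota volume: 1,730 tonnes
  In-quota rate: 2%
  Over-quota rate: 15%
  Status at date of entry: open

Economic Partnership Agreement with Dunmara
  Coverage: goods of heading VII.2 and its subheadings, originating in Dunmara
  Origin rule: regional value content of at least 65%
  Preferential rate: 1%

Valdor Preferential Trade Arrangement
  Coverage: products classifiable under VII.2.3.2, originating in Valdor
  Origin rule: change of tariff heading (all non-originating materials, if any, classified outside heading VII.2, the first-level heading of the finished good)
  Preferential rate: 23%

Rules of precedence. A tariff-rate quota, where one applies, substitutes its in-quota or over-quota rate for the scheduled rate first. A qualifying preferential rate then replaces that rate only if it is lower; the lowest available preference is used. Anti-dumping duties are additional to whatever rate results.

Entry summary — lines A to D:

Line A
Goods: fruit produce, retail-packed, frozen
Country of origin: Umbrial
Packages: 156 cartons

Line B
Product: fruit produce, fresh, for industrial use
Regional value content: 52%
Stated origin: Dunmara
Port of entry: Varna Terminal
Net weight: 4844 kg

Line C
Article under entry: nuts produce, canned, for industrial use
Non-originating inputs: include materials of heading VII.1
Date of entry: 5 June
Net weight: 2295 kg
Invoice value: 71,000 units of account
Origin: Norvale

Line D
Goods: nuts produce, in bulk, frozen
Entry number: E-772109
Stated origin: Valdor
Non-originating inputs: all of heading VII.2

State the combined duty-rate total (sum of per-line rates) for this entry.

74%

Line A: fruit → VII.2; frozen → VII.2.1; retail-packed → VII.2.1.3. Scheduled 7%. No special measure applies. → 7%.
Line B: fruit → VII.2; fresh → VII.2.2; for industrial use → VII.2.2.1. Scheduled 30%. Dunmara agreement on VII.2.3: VII.2.2.1 not covered; Dunmara agreement on VII.2: RVC < 65%. → 30%.
Line C: nuts → VII.1; canned → VII.1.1; for industrial use → VII.1.1.1. Scheduled 8%. Norvale agreement on VII.1.1: CTH not met. → 8%.
Line D: nuts → VII.1; frozen → VII.1.3; in bulk → VII.1.3.1. Scheduled 29%. Valdor agreement on VII.2.3.2: VII.1.3.1 not covered. → 29%.
Sum: 7% + 30% + 8% + 29% = 74%.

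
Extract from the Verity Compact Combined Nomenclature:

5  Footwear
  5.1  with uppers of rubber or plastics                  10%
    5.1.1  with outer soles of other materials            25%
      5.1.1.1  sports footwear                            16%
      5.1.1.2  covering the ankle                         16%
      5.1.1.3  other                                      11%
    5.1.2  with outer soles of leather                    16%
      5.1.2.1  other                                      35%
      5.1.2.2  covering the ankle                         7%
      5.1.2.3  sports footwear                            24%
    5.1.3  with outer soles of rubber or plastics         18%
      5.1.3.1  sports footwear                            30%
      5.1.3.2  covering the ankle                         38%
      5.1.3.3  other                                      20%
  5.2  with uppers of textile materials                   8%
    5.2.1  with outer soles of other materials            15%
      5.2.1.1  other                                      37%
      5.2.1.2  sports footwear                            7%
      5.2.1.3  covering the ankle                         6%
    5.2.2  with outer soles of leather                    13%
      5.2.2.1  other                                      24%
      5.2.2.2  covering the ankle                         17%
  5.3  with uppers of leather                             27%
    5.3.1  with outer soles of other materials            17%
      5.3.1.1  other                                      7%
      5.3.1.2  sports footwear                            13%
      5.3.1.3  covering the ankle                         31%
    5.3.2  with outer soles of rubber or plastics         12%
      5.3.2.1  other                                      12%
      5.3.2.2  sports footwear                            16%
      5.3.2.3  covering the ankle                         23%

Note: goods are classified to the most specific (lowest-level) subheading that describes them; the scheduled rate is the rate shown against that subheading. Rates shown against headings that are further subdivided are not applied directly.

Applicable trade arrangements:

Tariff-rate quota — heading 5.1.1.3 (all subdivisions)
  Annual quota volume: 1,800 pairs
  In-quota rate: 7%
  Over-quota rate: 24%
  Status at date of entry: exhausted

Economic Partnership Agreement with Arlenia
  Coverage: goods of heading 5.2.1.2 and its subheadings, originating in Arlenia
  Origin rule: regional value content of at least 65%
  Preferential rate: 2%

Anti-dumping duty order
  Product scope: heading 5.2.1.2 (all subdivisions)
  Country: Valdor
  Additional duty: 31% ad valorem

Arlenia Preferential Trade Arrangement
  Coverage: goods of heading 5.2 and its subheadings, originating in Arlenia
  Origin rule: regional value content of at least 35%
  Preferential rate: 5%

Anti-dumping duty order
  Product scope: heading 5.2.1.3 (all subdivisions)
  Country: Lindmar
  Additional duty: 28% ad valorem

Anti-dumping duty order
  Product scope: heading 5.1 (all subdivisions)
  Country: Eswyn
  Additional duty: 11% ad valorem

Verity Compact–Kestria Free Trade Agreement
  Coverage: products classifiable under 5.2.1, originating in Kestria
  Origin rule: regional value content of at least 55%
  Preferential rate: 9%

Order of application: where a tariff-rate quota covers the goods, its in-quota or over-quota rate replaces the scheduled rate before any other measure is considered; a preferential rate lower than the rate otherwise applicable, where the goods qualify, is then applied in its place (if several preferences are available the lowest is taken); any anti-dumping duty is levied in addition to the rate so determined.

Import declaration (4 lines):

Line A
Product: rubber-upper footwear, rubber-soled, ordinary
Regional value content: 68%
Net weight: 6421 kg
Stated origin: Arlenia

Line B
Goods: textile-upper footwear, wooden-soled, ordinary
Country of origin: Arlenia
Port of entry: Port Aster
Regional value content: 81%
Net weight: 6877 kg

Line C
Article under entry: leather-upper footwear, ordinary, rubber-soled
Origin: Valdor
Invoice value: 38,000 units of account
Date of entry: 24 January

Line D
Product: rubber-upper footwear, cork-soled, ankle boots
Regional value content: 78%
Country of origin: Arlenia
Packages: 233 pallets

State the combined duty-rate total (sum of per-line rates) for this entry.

53%

Line A: rubber-upper → 5.1; rubber-soled → 5.1.3; ordinary → 5.1.3.3. Scheduled 20%. Arlenia agreement on 5.2.1.2: 5.1.3.3 not covered; Arlenia agreement on 5.2: 5.1.3.3 not covered. → 20%.
Line B: textile-upper → 5.2; wooden-soled → 5.2.1; ordinary → 5.2.1.1. Scheduled 37%. Arlenia agreement on 5.2.1.2: 5.2.1.1 not covered; Arlenia agreement on 5.2: RVC ≥ 35% → 5% available; preferential 5%. → 5%.
Line C: leather-upper → 5.3; rubber-soled → 5.3.2; ordinary → 5.3.2.1. Scheduled 12%. No special measure applies. → 12%.
Line D: rubber-upper → 5.1; cork-soled → 5.1.1; ankle boots → 5.1.1.2. Scheduled 16%. Arlenia agreement on 5.2.1.2: 5.1.1.2 not covered; Arlenia agreement on 5.2: 5.1.1.2 not covered. → 16%.
Sum: 20% + 5% + 12% + 16% = 53%.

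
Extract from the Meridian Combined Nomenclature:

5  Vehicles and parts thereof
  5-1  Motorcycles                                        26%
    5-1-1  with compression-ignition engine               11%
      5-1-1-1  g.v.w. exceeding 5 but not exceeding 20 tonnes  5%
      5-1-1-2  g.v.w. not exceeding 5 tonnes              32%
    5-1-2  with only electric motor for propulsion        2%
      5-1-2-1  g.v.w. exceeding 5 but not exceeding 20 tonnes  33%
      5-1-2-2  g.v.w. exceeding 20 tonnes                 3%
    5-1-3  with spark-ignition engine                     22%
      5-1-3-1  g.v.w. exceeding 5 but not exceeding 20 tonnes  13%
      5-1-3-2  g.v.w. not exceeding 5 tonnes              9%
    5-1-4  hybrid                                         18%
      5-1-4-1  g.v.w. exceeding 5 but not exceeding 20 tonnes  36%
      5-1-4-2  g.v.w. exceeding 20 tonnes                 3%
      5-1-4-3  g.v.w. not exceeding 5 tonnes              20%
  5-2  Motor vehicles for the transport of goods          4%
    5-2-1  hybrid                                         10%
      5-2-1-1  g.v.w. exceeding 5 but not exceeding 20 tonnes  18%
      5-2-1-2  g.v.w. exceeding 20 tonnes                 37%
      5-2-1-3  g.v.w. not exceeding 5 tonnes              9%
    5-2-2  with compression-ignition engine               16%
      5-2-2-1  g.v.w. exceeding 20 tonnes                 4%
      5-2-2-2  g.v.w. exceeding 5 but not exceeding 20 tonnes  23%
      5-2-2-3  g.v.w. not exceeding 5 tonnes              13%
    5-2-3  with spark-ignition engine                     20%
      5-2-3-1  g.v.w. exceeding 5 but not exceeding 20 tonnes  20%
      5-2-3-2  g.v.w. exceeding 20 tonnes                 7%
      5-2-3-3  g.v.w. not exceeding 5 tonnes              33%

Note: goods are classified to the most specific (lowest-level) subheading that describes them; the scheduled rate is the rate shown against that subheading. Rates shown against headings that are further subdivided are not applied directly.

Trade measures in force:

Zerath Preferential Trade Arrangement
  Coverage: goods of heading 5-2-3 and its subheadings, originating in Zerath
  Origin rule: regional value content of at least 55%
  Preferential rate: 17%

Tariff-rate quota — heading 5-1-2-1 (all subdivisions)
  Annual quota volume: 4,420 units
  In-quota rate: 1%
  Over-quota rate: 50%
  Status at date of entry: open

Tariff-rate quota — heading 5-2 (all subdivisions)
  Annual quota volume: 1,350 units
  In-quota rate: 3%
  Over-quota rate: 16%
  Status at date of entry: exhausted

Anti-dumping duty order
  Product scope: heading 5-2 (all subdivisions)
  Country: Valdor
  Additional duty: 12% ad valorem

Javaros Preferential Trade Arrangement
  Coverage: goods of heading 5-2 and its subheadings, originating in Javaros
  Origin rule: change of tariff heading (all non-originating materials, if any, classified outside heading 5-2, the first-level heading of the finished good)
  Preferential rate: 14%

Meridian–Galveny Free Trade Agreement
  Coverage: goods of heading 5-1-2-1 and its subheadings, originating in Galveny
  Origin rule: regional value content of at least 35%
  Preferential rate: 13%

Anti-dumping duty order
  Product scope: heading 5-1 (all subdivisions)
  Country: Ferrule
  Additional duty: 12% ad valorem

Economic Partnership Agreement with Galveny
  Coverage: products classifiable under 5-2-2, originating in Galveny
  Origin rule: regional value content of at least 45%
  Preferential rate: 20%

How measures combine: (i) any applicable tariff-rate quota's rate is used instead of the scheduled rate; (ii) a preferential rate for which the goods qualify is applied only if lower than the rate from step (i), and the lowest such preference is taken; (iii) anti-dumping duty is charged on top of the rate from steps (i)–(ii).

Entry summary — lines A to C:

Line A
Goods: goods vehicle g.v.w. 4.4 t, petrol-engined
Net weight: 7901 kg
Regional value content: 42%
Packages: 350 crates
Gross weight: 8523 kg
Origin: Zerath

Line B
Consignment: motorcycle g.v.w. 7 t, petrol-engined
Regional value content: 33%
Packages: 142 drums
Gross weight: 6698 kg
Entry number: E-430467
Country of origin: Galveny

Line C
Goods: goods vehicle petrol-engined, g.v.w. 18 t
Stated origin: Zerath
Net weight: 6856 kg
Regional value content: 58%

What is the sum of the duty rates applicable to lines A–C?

45%

Line A: goods vehicle → 5-2; petrol-engined → 5-2-3; g.v.w. 4.4 t → 5-2-3-3. Scheduled 33%. quota on 5-2 exhausted → over-quota 16%; Zerath agreement on 5-2-3: RVC < 55%. → 16%.
Line B: motorcycle → 5-1; petrol-engined → 5-1-3; g.v.w. 7 t → 5-1-3-1. Scheduled 13%. Galveny agreement on 5-1-2-1: 5-1-3-1 not covered; Galveny agreement on 5-2-2: 5-1-3-1 not covered. → 13%.
Line C: goods vehicle → 5-2; petrol-engined → 5-2-3; g.v.w. 18 t → 5-2-3-1. Scheduled 20%. quota on 5-2 exhausted → over-quota 16%; Zerath agreement on 5-2-3: RVC ≥ 55% → 17% available; preference 17% not lower than 16% → no reduction. → 16%.
Sum: 16% + 13% + 16% = 45%.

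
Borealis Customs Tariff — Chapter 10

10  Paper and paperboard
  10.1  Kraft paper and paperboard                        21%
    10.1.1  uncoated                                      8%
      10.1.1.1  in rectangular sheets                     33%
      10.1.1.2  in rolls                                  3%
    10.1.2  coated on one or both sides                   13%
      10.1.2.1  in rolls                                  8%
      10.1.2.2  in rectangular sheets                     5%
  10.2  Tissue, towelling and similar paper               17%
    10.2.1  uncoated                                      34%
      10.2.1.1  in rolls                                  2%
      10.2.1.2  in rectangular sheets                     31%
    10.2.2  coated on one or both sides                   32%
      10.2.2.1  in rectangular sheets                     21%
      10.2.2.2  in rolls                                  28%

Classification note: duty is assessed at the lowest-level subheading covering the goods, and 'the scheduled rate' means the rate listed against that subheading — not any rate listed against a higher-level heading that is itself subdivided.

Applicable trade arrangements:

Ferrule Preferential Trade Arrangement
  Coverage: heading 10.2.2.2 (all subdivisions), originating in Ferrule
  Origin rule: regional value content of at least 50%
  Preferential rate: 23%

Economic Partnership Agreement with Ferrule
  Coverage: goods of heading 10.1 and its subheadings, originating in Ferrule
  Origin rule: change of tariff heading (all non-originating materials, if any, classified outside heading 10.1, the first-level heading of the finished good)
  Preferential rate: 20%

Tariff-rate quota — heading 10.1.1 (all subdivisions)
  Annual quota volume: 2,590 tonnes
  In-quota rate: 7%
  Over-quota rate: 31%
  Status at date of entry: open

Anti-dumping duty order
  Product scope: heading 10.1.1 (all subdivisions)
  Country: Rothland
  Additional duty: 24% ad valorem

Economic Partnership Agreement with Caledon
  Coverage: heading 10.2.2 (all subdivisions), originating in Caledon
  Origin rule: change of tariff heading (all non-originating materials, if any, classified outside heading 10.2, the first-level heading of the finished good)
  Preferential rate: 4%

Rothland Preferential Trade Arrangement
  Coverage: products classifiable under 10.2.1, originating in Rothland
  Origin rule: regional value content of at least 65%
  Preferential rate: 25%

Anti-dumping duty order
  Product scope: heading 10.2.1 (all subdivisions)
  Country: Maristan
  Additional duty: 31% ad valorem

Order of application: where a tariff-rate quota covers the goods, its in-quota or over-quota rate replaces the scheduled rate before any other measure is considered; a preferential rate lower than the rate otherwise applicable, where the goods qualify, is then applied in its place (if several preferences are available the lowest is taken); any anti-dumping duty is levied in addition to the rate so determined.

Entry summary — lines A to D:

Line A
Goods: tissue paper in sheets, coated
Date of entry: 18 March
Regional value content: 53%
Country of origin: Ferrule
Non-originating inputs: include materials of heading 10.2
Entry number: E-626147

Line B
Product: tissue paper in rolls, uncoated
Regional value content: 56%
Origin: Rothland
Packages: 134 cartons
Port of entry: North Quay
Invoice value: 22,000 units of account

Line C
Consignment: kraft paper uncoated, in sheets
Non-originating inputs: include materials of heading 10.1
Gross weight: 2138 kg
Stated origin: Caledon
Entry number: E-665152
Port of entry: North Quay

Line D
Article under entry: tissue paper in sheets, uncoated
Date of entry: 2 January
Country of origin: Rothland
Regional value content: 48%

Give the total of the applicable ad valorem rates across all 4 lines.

Line A: tissue paper → 10.2; coated → 10.2.2; in sheets → 10.2.2.1. Scheduled 21%. Ferrule agreement on 10.2.2.2: 10.2.2.1 not covered; Ferrule agreement on 10.1: 10.2.2.1 not covered. → 21%.
Line B: tissue paper → 10.2; uncoated → 10.2.1; in rolls → 10.2.1.1. Scheduled 2%. Rothland agreement on 10.2.1: RVC < 65%. → 2%.
Line C: kraft paper → 10.1; uncoated → 10.1.1; in sheets → 10.1.1.1. Scheduled 33%. quota on 10.1.1 open → in-quota 7%; Caledon agreement on 10.2.2: 10.1.1.1 not covered. → 7%.
Line D: tissue paper → 10.2; uncoated → 10.2.1; in sheets → 10.2.1.2. Scheduled 31%. Rothland agreement on 10.2.1: RVC < 65%. → 31%.
Sum: 21% + 2% + 7% + 31% = 61%.

61%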